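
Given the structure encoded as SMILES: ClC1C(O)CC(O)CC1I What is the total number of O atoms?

2

Scan the SMILES for O atoms (remember two-letter symbols like Cl and Br are single atoms).
Oxygen count: 2.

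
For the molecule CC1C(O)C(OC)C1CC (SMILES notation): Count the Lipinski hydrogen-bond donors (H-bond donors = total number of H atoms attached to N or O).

1

Donors: find every N or O and count the H atoms it carries.
  atom 4 (O): bond orders sum to 1 → 1 H
  atom 6 (O): bond orders sum to 2 → 0 H
Lipinski HBD = 1.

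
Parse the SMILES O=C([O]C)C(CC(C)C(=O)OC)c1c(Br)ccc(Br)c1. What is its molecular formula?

Walk through each heavy atom and fill implicit hydrogens from standard valence (C 4, N 3, O 2, S 2, halogen 1); for lowercase aromatic atoms, an aromatic c carries 1 H when it has two neighbours and 0 H with three, and aromatic n carries 0 H:
  atom 1: O, bond orders sum to 2 (valence 2) → 0 H
  atom 2: C, bond orders sum to 4 (valence 4) → 0 H
  atom 3: O with explicit H count 0
  atom 4: C, bond orders sum to 1 (valence 4) → 3 H
  atom 5: C, bond orders sum to 3 (valence 4) → 1 H
  atom 6: C, bond orders sum to 2 (valence 4) → 2 H
  atom 7: C, bond orders sum to 3 (valence 4) → 1 H
  atom 8: C, bond orders sum to 1 (valence 4) → 3 H
  atom 9: C, bond orders sum to 4 (valence 4) → 0 H
  atom 10: O, bond orders sum to 2 (valence 2) → 0 H
  atom 11: O, bond orders sum to 2 (valence 2) → 0 H
  atom 12: C, bond orders sum to 1 (valence 4) → 3 H
  atom 13: aromatic c, 3 neighbours → 0 H
  atom 14: aromatic c, 3 neighbours → 0 H
  atom 15: Br (halogen, monovalent) → 0 H
  atom 16: aromatic c, 2 neighbours → 1 H
  atom 17: aromatic c, 2 neighbours → 1 H
  atom 18: aromatic c, 3 neighbours → 0 H
  atom 19: Br (halogen, monovalent) → 0 H
  atom 20: aromatic c, 2 neighbours → 1 H
Totals → C:14, H:16, Br:2, O:4.

C14H16Br2O4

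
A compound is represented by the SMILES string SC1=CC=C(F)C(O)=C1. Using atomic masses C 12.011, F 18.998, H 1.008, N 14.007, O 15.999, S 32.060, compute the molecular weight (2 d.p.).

First, the molecular formula is C6H5FOS (counting implicit H from valence).
  C: 6 × 12.011 = 72.066
  F: 1 × 18.998 = 18.998
  H: 5 × 1.008 = 5.040
  O: 1 × 15.999 = 15.999
  S: 1 × 32.060 = 32.060
Sum: 6×12.011 + 1×18.998 + 5×1.008 + 1×15.999 + 1×32.060 = 144.163 → 144.16 g/mol.

144.16 g/mol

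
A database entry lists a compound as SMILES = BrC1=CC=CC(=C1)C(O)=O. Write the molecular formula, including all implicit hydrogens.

C7H5BrO2

Walk through each heavy atom and fill implicit hydrogens from standard valence (C 4, N 3, O 2, S 2, halogen 1):
  atom 1: Br (halogen, monovalent) → 0 H
  atom 2: C, bond orders sum to 4 (valence 4) → 0 H
  atom 3: C, bond orders sum to 3 (valence 4) → 1 H
  atom 4: C, bond orders sum to 3 (valence 4) → 1 H
  atom 5: C, bond orders sum to 3 (valence 4) → 1 H
  atom 6: C, bond orders sum to 4 (valence 4) → 0 H
  atom 7: C, bond orders sum to 3 (valence 4) → 1 H
  atom 8: C, bond orders sum to 4 (valence 4) → 0 H
  atom 9: O, bond orders sum to 1 (valence 2) → 1 H
  atom 10: O, bond orders sum to 2 (valence 2) → 0 H
Totals → C:7, H:5, Br:1, O:2.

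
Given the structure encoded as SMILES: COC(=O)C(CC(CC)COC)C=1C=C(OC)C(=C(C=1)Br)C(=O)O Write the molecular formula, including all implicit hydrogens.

C17H23BrO6

Walk through each heavy atom and fill implicit hydrogens from standard valence (C 4, N 3, O 2, S 2, halogen 1):
  atom 1: C, bond orders sum to 1 (valence 4) → 3 H
  atom 2: O, bond orders sum to 2 (valence 2) → 0 H
  atom 3: C, bond orders sum to 4 (valence 4) → 0 H
  atom 4: O, bond orders sum to 2 (valence 2) → 0 H
  atom 5: C, bond orders sum to 3 (valence 4) → 1 H
  atom 6: C, bond orders sum to 2 (valence 4) → 2 H
  atom 7: C, bond orders sum to 3 (valence 4) → 1 H
  atom 8: C, bond orders sum to 2 (valence 4) → 2 H
  atom 9: C, bond orders sum to 1 (valence 4) → 3 H
  atom 10: C, bond orders sum to 2 (valence 4) → 2 H
  atom 11: O, bond orders sum to 2 (valence 2) → 0 H
  atom 12: C, bond orders sum to 1 (valence 4) → 3 H
  atom 13: C, bond orders sum to 4 (valence 4) → 0 H
  atom 14: C, bond orders sum to 3 (valence 4) → 1 H
  atom 15: C, bond orders sum to 4 (valence 4) → 0 H
  atom 16: O, bond orders sum to 2 (valence 2) → 0 H
  atom 17: C, bond orders sum to 1 (valence 4) → 3 H
  atom 18: C, bond orders sum to 4 (valence 4) → 0 H
  atom 19: C, bond orders sum to 4 (valence 4) → 0 H
  atom 20: C, bond orders sum to 3 (valence 4) → 1 H
  atom 21: Br (halogen, monovalent) → 0 H
  atom 22: C, bond orders sum to 4 (valence 4) → 0 H
  atom 23: O, bond orders sum to 2 (valence 2) → 0 H
  atom 24: O, bond orders sum to 1 (valence 2) → 1 H
Totals → C:17, H:23, Br:1, O:6.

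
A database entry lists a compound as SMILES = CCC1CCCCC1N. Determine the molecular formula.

Walk through each heavy atom and fill implicit hydrogens from standard valence (C 4, N 3, O 2, S 2, halogen 1):
  atom 1: C, bond orders sum to 1 (valence 4) → 3 H
  atom 2: C, bond orders sum to 2 (valence 4) → 2 H
  atom 3: C, bond orders sum to 3 (valence 4) → 1 H
  atom 4: C, bond orders sum to 2 (valence 4) → 2 H
  atom 5: C, bond orders sum to 2 (valence 4) → 2 H
  atom 6: C, bond orders sum to 2 (valence 4) → 2 H
  atom 7: C, bond orders sum to 2 (valence 4) → 2 H
  atom 8: C, bond orders sum to 3 (valence 4) → 1 H
  atom 9: N, bond orders sum to 1 (valence 3) → 2 H
Totals → C:8, H:17, N:1.

C8H17N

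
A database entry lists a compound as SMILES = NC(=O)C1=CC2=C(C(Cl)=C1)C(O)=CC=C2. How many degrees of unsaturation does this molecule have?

8

Degree of unsaturation = (number of rings) + (number of π bonds).
Ring closures in the SMILES: 2.
π bonds: 6 double bonds (each 1 DoU) → 6 DoU from unsaturation.
Total DoU = 2 + 6 = 8.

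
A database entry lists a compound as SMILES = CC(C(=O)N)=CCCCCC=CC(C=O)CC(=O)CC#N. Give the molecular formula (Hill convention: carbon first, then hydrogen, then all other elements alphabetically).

Walk through each heavy atom and fill implicit hydrogens from standard valence (C 4, N 3, O 2, S 2, halogen 1):
  atom 1: C, bond orders sum to 1 (valence 4) → 3 H
  atom 2: C, bond orders sum to 4 (valence 4) → 0 H
  atom 3: C, bond orders sum to 4 (valence 4) → 0 H
  atom 4: O, bond orders sum to 2 (valence 2) → 0 H
  atom 5: N, bond orders sum to 1 (valence 3) → 2 H
  atom 6: C, bond orders sum to 3 (valence 4) → 1 H
  atom 7: C, bond orders sum to 2 (valence 4) → 2 H
  atom 8: C, bond orders sum to 2 (valence 4) → 2 H
  atom 9: C, bond orders sum to 2 (valence 4) → 2 H
  atom 10: C, bond orders sum to 2 (valence 4) → 2 H
  atom 11: C, bond orders sum to 3 (valence 4) → 1 H
  atom 12: C, bond orders sum to 3 (valence 4) → 1 H
  atom 13: C, bond orders sum to 3 (valence 4) → 1 H
  atom 14: C, bond orders sum to 3 (valence 4) → 1 H
  atom 15: O, bond orders sum to 2 (valence 2) → 0 H
  atom 16: C, bond orders sum to 2 (valence 4) → 2 H
  atom 17: C, bond orders sum to 4 (valence 4) → 0 H
  atom 18: O, bond orders sum to 2 (valence 2) → 0 H
  atom 19: C, bond orders sum to 2 (valence 4) → 2 H
  atom 20: C, bond orders sum to 4 (valence 4) → 0 H
  atom 21: N, bond orders sum to 3 (valence 3) → 0 H
Totals → C:16, H:22, N:2, O:3.

C16H22N2O3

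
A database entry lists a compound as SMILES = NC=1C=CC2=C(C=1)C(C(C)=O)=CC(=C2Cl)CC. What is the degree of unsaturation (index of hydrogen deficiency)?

Molecular formula: C14H14ClNO.
DoU = (2C + 2 + N − H − X) / 2, where X is the halogen count and O/S are ignored.
    = (2·14 + 2 + 1 − 14 − 1) / 2 = 16 / 2 = 8.

8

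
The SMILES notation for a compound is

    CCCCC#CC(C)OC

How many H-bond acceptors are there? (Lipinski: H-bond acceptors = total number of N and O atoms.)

1

N atoms: 0; O atoms: 1.
Lipinski HBA = 0 + 1 = 1.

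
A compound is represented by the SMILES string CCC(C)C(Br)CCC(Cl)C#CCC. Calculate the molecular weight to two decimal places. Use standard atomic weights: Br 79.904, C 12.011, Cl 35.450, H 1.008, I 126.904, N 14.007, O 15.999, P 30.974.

279.65 g/mol

First, the molecular formula is C12H20BrCl (counting implicit H from valence).
  Br: 1 × 79.904 = 79.904
  C: 12 × 12.011 = 144.132
  Cl: 1 × 35.450 = 35.450
  H: 20 × 1.008 = 20.160
Sum: 1×79.904 + 12×12.011 + 1×35.450 + 20×1.008 = 279.646 → 279.65 g/mol.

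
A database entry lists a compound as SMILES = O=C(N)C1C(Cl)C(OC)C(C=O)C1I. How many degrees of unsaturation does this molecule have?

Molecular formula: C8H11ClINO3.
DoU = (2C + 2 + N − H − X) / 2, where X is the halogen count and O/S are ignored.
    = (2·8 + 2 + 1 − 11 − 2) / 2 = 6 / 2 = 3.

3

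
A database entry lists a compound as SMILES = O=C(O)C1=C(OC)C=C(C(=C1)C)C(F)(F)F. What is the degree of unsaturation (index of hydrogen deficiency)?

5

Degree of unsaturation = (number of rings) + (number of π bonds).
Ring closures in the SMILES: 1.
π bonds: 4 double bonds (each 1 DoU) → 4 DoU from unsaturation.
Total DoU = 1 + 4 = 5.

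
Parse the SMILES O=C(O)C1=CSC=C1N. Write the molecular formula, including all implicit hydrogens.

C5H5NO2S

Walk through each heavy atom and fill implicit hydrogens from standard valence (C 4, N 3, O 2, S 2, halogen 1):
  atom 1: O, bond orders sum to 2 (valence 2) → 0 H
  atom 2: C, bond orders sum to 4 (valence 4) → 0 H
  atom 3: O, bond orders sum to 1 (valence 2) → 1 H
  atom 4: C, bond orders sum to 4 (valence 4) → 0 H
  atom 5: C, bond orders sum to 3 (valence 4) → 1 H
  atom 6: S, bond orders sum to 2 (valence 2) → 0 H
  atom 7: C, bond orders sum to 3 (valence 4) → 1 H
  atom 8: C, bond orders sum to 4 (valence 4) → 0 H
  atom 9: N, bond orders sum to 1 (valence 3) → 2 H
Totals → C:5, H:5, N:1, O:2, S:1.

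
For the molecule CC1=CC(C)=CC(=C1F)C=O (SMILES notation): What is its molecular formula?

C9H9FO

Walk through each heavy atom and fill implicit hydrogens from standard valence (C 4, N 3, O 2, S 2, halogen 1):
  atom 1: C, bond orders sum to 1 (valence 4) → 3 H
  atom 2: C, bond orders sum to 4 (valence 4) → 0 H
  atom 3: C, bond orders sum to 3 (valence 4) → 1 H
  atom 4: C, bond orders sum to 4 (valence 4) → 0 H
  atom 5: C, bond orders sum to 1 (valence 4) → 3 H
  atom 6: C, bond orders sum to 3 (valence 4) → 1 H
  atom 7: C, bond orders sum to 4 (valence 4) → 0 H
  atom 8: C, bond orders sum to 4 (valence 4) → 0 H
  atom 9: F (halogen, monovalent) → 0 H
  atom 10: C, bond orders sum to 3 (valence 4) → 1 H
  atom 11: O, bond orders sum to 2 (valence 2) → 0 H
Totals → C:9, H:9, F:1, O:1.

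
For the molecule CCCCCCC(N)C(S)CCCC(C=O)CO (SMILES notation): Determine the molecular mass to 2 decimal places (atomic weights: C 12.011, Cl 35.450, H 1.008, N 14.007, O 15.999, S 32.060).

275.45 g/mol

First, the molecular formula is C14H29NO2S (counting implicit H from valence).
  C: 14 × 12.011 = 168.154
  H: 29 × 1.008 = 29.232
  N: 1 × 14.007 = 14.007
  O: 2 × 15.999 = 31.998
  S: 1 × 32.060 = 32.060
Sum: 14×12.011 + 29×1.008 + 1×14.007 + 2×15.999 + 1×32.060 = 275.451 → 275.45 g/mol.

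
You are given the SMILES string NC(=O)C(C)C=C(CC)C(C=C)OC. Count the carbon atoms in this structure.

11

Count every carbon token in the SMILES (each C, including those in ring-closure positions and inside branches).
Carbon count: 11.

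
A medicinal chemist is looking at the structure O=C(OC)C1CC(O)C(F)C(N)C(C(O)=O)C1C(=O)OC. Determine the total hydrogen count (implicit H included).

18

Walk through each heavy atom and fill implicit hydrogens from standard valence (C 4, N 3, O 2, S 2, halogen 1):
  atom 1: O, bond orders sum to 2 (valence 2) → 0 H
  atom 2: C, bond orders sum to 4 (valence 4) → 0 H
  atom 3: O, bond orders sum to 2 (valence 2) → 0 H
  atom 4: C, bond orders sum to 1 (valence 4) → 3 H
  atom 5: C, bond orders sum to 3 (valence 4) → 1 H
  atom 6: C, bond orders sum to 2 (valence 4) → 2 H
  atom 7: C, bond orders sum to 3 (valence 4) → 1 H
  atom 8: O, bond orders sum to 1 (valence 2) → 1 H
  atom 9: C, bond orders sum to 3 (valence 4) → 1 H
  atom 10: F (halogen, monovalent) → 0 H
  atom 11: C, bond orders sum to 3 (valence 4) → 1 H
  atom 12: N, bond orders sum to 1 (valence 3) → 2 H
  atom 13: C, bond orders sum to 3 (valence 4) → 1 H
  atom 14: C, bond orders sum to 4 (valence 4) → 0 H
  atom 15: O, bond orders sum to 1 (valence 2) → 1 H
  atom 16: O, bond orders sum to 2 (valence 2) → 0 H
  atom 17: C, bond orders sum to 3 (valence 4) → 1 H
  atom 18: C, bond orders sum to 4 (valence 4) → 0 H
  atom 19: O, bond orders sum to 2 (valence 2) → 0 H
  atom 20: O, bond orders sum to 2 (valence 2) → 0 H
  atom 21: C, bond orders sum to 1 (valence 4) → 3 H
Total hydrogens: 18.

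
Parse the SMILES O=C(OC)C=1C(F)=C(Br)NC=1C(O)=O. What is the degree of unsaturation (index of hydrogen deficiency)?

Degree of unsaturation = (number of rings) + (number of π bonds).
Ring closures in the SMILES: 1.
π bonds: 4 double bonds (each 1 DoU) → 4 DoU from unsaturation.
Total DoU = 1 + 4 = 5.

5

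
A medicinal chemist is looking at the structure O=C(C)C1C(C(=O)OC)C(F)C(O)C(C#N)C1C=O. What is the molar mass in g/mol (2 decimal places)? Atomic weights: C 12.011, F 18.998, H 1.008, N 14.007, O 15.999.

First, the molecular formula is C12H14FNO5 (counting implicit H from valence).
  C: 12 × 12.011 = 144.132
  F: 1 × 18.998 = 18.998
  H: 14 × 1.008 = 14.112
  N: 1 × 14.007 = 14.007
  O: 5 × 15.999 = 79.995
Sum: 12×12.011 + 1×18.998 + 14×1.008 + 1×14.007 + 5×15.999 = 271.244 → 271.24 g/mol.

271.24 g/mol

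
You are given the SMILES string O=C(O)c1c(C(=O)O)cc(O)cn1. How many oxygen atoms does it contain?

5

Scan the SMILES for O atoms (remember two-letter symbols like Cl and Br are single atoms).
Oxygen count: 5.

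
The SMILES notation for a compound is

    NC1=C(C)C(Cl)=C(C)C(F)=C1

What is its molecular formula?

Walk through each heavy atom and fill implicit hydrogens from standard valence (C 4, N 3, O 2, S 2, halogen 1):
  atom 1: N, bond orders sum to 1 (valence 3) → 2 H
  atom 2: C, bond orders sum to 4 (valence 4) → 0 H
  atom 3: C, bond orders sum to 4 (valence 4) → 0 H
  atom 4: C, bond orders sum to 1 (valence 4) → 3 H
  atom 5: C, bond orders sum to 4 (valence 4) → 0 H
  atom 6: Cl (halogen, monovalent) → 0 H
  atom 7: C, bond orders sum to 4 (valence 4) → 0 H
  atom 8: C, bond orders sum to 1 (valence 4) → 3 H
  atom 9: C, bond orders sum to 4 (valence 4) → 0 H
  atom 10: F (halogen, monovalent) → 0 H
  atom 11: C, bond orders sum to 3 (valence 4) → 1 H
Totals → C:8, H:9, Cl:1, F:1, N:1.
In Hill order: C8H9ClFN.

C8H9ClFN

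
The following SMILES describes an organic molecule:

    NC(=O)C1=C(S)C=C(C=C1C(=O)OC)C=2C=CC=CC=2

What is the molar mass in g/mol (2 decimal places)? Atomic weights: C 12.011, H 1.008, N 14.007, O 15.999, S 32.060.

First, the molecular formula is C15H13NO3S (counting implicit H from valence).
  C: 15 × 12.011 = 180.165
  H: 13 × 1.008 = 13.104
  N: 1 × 14.007 = 14.007
  O: 3 × 15.999 = 47.997
  S: 1 × 32.060 = 32.060
Sum: 15×12.011 + 13×1.008 + 1×14.007 + 3×15.999 + 1×32.060 = 287.333 → 287.33 g/mol.

287.33 g/mol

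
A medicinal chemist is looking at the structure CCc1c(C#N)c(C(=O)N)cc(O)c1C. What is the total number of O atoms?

Scan the SMILES for O atoms (remember two-letter symbols like Cl and Br are single atoms).
Oxygen count: 2.

2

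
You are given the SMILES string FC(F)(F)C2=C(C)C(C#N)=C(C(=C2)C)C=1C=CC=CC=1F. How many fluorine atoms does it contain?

4

Scan the SMILES for F atoms (remember two-letter symbols like Cl and Br are single atoms).
Fluorine count: 4.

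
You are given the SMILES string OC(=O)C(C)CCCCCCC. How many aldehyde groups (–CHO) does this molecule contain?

Scan the SMILES for the aldehyde motif — none present.
Groups that are present: 1 carboxylic acid.

0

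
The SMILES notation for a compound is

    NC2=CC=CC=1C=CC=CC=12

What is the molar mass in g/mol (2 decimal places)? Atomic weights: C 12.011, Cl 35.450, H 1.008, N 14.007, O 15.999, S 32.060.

143.19 g/mol

First, the molecular formula is C10H9N (counting implicit H from valence).
  C: 10 × 12.011 = 120.110
  H: 9 × 1.008 = 9.072
  N: 1 × 14.007 = 14.007
Sum: 10×12.011 + 9×1.008 + 1×14.007 = 143.189 → 143.19 g/mol.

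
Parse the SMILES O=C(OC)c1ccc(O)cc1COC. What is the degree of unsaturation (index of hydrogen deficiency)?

Molecular formula: C10H12O4.
DoU = (2C + 2 + N − H − X) / 2, where X is the halogen count and O/S are ignored.
    = (2·10 + 2 + 0 − 12 − 0) / 2 = 10 / 2 = 5.

5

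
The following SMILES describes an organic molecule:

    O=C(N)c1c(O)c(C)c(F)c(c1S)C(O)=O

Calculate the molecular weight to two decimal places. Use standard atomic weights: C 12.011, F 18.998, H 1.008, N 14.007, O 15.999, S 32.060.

245.22 g/mol

First, the molecular formula is C9H8FNO4S (counting implicit H from valence).
  C: 9 × 12.011 = 108.099
  F: 1 × 18.998 = 18.998
  H: 8 × 1.008 = 8.064
  N: 1 × 14.007 = 14.007
  O: 4 × 15.999 = 63.996
  S: 1 × 32.060 = 32.060
Sum: 9×12.011 + 1×18.998 + 8×1.008 + 1×14.007 + 4×15.999 + 1×32.060 = 245.224 → 245.22 g/mol.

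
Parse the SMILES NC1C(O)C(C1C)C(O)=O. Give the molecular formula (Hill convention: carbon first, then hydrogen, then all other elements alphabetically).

Walk through each heavy atom and fill implicit hydrogens from standard valence (C 4, N 3, O 2, S 2, halogen 1):
  atom 1: N, bond orders sum to 1 (valence 3) → 2 H
  atom 2: C, bond orders sum to 3 (valence 4) → 1 H
  atom 3: C, bond orders sum to 3 (valence 4) → 1 H
  atom 4: O, bond orders sum to 1 (valence 2) → 1 H
  atom 5: C, bond orders sum to 3 (valence 4) → 1 H
  atom 6: C, bond orders sum to 3 (valence 4) → 1 H
  atom 7: C, bond orders sum to 1 (valence 4) → 3 H
  atom 8: C, bond orders sum to 4 (valence 4) → 0 H
  atom 9: O, bond orders sum to 1 (valence 2) → 1 H
  atom 10: O, bond orders sum to 2 (valence 2) → 0 H
Totals → C:6, H:11, N:1, O:3.
In Hill order: C6H11NO3.

C6H11NO3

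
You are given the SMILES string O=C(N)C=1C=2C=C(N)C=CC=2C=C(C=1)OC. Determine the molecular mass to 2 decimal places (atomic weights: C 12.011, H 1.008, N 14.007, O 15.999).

216.24 g/mol

First, the molecular formula is C12H12N2O2 (counting implicit H from valence).
  C: 12 × 12.011 = 144.132
  H: 12 × 1.008 = 12.096
  N: 2 × 14.007 = 28.014
  O: 2 × 15.999 = 31.998
Sum: 12×12.011 + 12×1.008 + 2×14.007 + 2×15.999 = 216.240 → 216.24 g/mol.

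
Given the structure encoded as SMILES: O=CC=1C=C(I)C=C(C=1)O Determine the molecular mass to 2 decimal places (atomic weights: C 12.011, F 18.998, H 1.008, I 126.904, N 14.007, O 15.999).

First, the molecular formula is C7H5IO2 (counting implicit H from valence).
  C: 7 × 12.011 = 84.077
  H: 5 × 1.008 = 5.040
  I: 1 × 126.904 = 126.904
  O: 2 × 15.999 = 31.998
Sum: 7×12.011 + 5×1.008 + 1×126.904 + 2×15.999 = 248.019 → 248.02 g/mol.

248.02 g/mol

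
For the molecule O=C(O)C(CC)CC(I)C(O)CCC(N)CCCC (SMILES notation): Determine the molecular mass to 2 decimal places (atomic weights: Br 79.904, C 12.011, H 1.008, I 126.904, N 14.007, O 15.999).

385.29 g/mol

First, the molecular formula is C14H28INO3 (counting implicit H from valence).
  C: 14 × 12.011 = 168.154
  H: 28 × 1.008 = 28.224
  I: 1 × 126.904 = 126.904
  N: 1 × 14.007 = 14.007
  O: 3 × 15.999 = 47.997
Sum: 14×12.011 + 28×1.008 + 1×126.904 + 1×14.007 + 3×15.999 = 385.286 → 385.29 g/mol.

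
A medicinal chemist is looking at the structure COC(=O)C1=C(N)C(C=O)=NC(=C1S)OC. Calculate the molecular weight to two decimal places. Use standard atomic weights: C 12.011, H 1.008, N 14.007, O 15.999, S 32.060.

242.25 g/mol

First, the molecular formula is C9H10N2O4S (counting implicit H from valence).
  C: 9 × 12.011 = 108.099
  H: 10 × 1.008 = 10.080
  N: 2 × 14.007 = 28.014
  O: 4 × 15.999 = 63.996
  S: 1 × 32.060 = 32.060
Sum: 9×12.011 + 10×1.008 + 2×14.007 + 4×15.999 + 1×32.060 = 242.249 → 242.25 g/mol.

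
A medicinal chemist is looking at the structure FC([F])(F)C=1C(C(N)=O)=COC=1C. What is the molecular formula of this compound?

C7H6F3NO2

Walk through each heavy atom and fill implicit hydrogens from standard valence (C 4, N 3, O 2, S 2, halogen 1):
  atom 1: F (halogen, monovalent) → 0 H
  atom 2: C, bond orders sum to 4 (valence 4) → 0 H
  atom 3: F with explicit H count 0
  atom 4: F (halogen, monovalent) → 0 H
  atom 5: C, bond orders sum to 4 (valence 4) → 0 H
  atom 6: C, bond orders sum to 4 (valence 4) → 0 H
  atom 7: C, bond orders sum to 4 (valence 4) → 0 H
  atom 8: N, bond orders sum to 1 (valence 3) → 2 H
  atom 9: O, bond orders sum to 2 (valence 2) → 0 H
  atom 10: C, bond orders sum to 3 (valence 4) → 1 H
  atom 11: O, bond orders sum to 2 (valence 2) → 0 H
  atom 12: C, bond orders sum to 4 (valence 4) → 0 H
  atom 13: C, bond orders sum to 1 (valence 4) → 3 H
Totals → C:7, H:6, F:3, N:1, O:2.
In Hill order: C7H6F3NO2.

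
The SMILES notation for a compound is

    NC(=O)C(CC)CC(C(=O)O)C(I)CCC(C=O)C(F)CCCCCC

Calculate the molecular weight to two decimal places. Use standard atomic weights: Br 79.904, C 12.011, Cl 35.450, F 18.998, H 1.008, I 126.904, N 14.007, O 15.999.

485.38 g/mol

First, the molecular formula is C19H33FINO4 (counting implicit H from valence).
  C: 19 × 12.011 = 228.209
  F: 1 × 18.998 = 18.998
  H: 33 × 1.008 = 33.264
  I: 1 × 126.904 = 126.904
  N: 1 × 14.007 = 14.007
  O: 4 × 15.999 = 63.996
Sum: 19×12.011 + 1×18.998 + 33×1.008 + 1×126.904 + 1×14.007 + 4×15.999 = 485.378 → 485.38 g/mol.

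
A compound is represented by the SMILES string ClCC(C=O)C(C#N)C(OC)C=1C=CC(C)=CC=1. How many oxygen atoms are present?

Scan the SMILES for O atoms (remember two-letter symbols like Cl and Br are single atoms).
Oxygen count: 2.

2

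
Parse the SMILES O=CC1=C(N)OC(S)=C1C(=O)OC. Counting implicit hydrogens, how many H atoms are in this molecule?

7

Walk through each heavy atom and fill implicit hydrogens from standard valence (C 4, N 3, O 2, S 2, halogen 1):
  atom 1: O, bond orders sum to 2 (valence 2) → 0 H
  atom 2: C, bond orders sum to 3 (valence 4) → 1 H
  atom 3: C, bond orders sum to 4 (valence 4) → 0 H
  atom 4: C, bond orders sum to 4 (valence 4) → 0 H
  atom 5: N, bond orders sum to 1 (valence 3) → 2 H
  atom 6: O, bond orders sum to 2 (valence 2) → 0 H
  atom 7: C, bond orders sum to 4 (valence 4) → 0 H
  atom 8: S, bond orders sum to 1 (valence 2) → 1 H
  atom 9: C, bond orders sum to 4 (valence 4) → 0 H
  atom 10: C, bond orders sum to 4 (valence 4) → 0 H
  atom 11: O, bond orders sum to 2 (valence 2) → 0 H
  atom 12: O, bond orders sum to 2 (valence 2) → 0 H
  atom 13: C, bond orders sum to 1 (valence 4) → 3 H
Total hydrogens: 7.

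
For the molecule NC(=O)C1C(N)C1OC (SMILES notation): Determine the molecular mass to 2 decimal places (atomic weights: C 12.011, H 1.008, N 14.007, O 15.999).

First, the molecular formula is C5H10N2O2 (counting implicit H from valence).
  C: 5 × 12.011 = 60.055
  H: 10 × 1.008 = 10.080
  N: 2 × 14.007 = 28.014
  O: 2 × 15.999 = 31.998
Sum: 5×12.011 + 10×1.008 + 2×14.007 + 2×15.999 = 130.147 → 130.15 g/mol.

130.15 g/mol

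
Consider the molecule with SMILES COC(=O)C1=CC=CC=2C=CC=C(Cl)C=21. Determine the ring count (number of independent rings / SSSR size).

2

In SMILES, each pair of matching ring-closure digits denotes one ring-closing bond; the number of such bonds equals the number of independent rings.
Ring-closure bonds here: 2.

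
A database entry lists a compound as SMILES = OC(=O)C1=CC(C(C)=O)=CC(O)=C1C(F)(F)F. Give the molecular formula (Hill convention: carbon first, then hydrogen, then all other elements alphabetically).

Walk through each heavy atom and fill implicit hydrogens from standard valence (C 4, N 3, O 2, S 2, halogen 1):
  atom 1: O, bond orders sum to 1 (valence 2) → 1 H
  atom 2: C, bond orders sum to 4 (valence 4) → 0 H
  atom 3: O, bond orders sum to 2 (valence 2) → 0 H
  atom 4: C, bond orders sum to 4 (valence 4) → 0 H
  atom 5: C, bond orders sum to 3 (valence 4) → 1 H
  atom 6: C, bond orders sum to 4 (valence 4) → 0 H
  atom 7: C, bond orders sum to 4 (valence 4) → 0 H
  atom 8: C, bond orders sum to 1 (valence 4) → 3 H
  atom 9: O, bond orders sum to 2 (valence 2) → 0 H
  atom 10: C, bond orders sum to 3 (valence 4) → 1 H
  atom 11: C, bond orders sum to 4 (valence 4) → 0 H
  atom 12: O, bond orders sum to 1 (valence 2) → 1 H
  atom 13: C, bond orders sum to 4 (valence 4) → 0 H
  atom 14: C, bond orders sum to 4 (valence 4) → 0 H
  atom 15: F (halogen, monovalent) → 0 H
  atom 16: F (halogen, monovalent) → 0 H
  atom 17: F (halogen, monovalent) → 0 H
Totals → C:10, H:7, F:3, O:4.
In Hill order: C10H7F3O4.

C10H7F3O4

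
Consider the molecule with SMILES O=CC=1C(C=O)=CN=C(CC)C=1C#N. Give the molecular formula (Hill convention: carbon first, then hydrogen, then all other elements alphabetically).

C10H8N2O2

Walk through each heavy atom and fill implicit hydrogens from standard valence (C 4, N 3, O 2, S 2, halogen 1):
  atom 1: O, bond orders sum to 2 (valence 2) → 0 H
  atom 2: C, bond orders sum to 3 (valence 4) → 1 H
  atom 3: C, bond orders sum to 4 (valence 4) → 0 H
  atom 4: C, bond orders sum to 4 (valence 4) → 0 H
  atom 5: C, bond orders sum to 3 (valence 4) → 1 H
  atom 6: O, bond orders sum to 2 (valence 2) → 0 H
  atom 7: C, bond orders sum to 3 (valence 4) → 1 H
  atom 8: N, bond orders sum to 3 (valence 3) → 0 H
  atom 9: C, bond orders sum to 4 (valence 4) → 0 H
  atom 10: C, bond orders sum to 2 (valence 4) → 2 H
  atom 11: C, bond orders sum to 1 (valence 4) → 3 H
  atom 12: C, bond orders sum to 4 (valence 4) → 0 H
  atom 13: C, bond orders sum to 4 (valence 4) → 0 H
  atom 14: N, bond orders sum to 3 (valence 3) → 0 H
Totals → C:10, H:8, N:2, O:2.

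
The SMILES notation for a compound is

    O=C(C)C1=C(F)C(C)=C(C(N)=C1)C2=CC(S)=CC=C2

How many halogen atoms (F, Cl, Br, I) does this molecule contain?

1

Halogen atoms appear at heavy-atom position 6 (1×F).
Other groups present: 1 ketone, 1 primary amine, 1 thiol.
Halogen count: 1.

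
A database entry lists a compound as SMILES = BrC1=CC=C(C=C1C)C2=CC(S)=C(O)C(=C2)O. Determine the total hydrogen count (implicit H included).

Walk through each heavy atom and fill implicit hydrogens from standard valence (C 4, N 3, O 2, S 2, halogen 1):
  atom 1: Br (halogen, monovalent) → 0 H
  atom 2: C, bond orders sum to 4 (valence 4) → 0 H
  atom 3: C, bond orders sum to 3 (valence 4) → 1 H
  atom 4: C, bond orders sum to 3 (valence 4) → 1 H
  atom 5: C, bond orders sum to 4 (valence 4) → 0 H
  atom 6: C, bond orders sum to 3 (valence 4) → 1 H
  atom 7: C, bond orders sum to 4 (valence 4) → 0 H
  atom 8: C, bond orders sum to 1 (valence 4) → 3 H
  atom 9: C, bond orders sum to 4 (valence 4) → 0 H
  atom 10: C, bond orders sum to 3 (valence 4) → 1 H
  atom 11: C, bond orders sum to 4 (valence 4) → 0 H
  atom 12: S, bond orders sum to 1 (valence 2) → 1 H
  atom 13: C, bond orders sum to 4 (valence 4) → 0 H
  atom 14: O, bond orders sum to 1 (valence 2) → 1 H
  atom 15: C, bond orders sum to 4 (valence 4) → 0 H
  atom 16: C, bond orders sum to 3 (valence 4) → 1 H
  atom 17: O, bond orders sum to 1 (valence 2) → 1 H
Total hydrogens: 11.

11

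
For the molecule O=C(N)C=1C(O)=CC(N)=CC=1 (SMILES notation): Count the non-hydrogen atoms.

11

Every atom symbol written in the SMILES (organic subset) is one heavy atom; implicit H are not written.
Heavy atoms by element → C:7, N:2, O:2.
Total: 11.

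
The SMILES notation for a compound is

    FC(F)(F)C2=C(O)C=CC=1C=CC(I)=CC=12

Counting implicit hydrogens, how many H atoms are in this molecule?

6

Walk through each heavy atom and fill implicit hydrogens from standard valence (C 4, N 3, O 2, S 2, halogen 1):
  atom 1: F (halogen, monovalent) → 0 H
  atom 2: C, bond orders sum to 4 (valence 4) → 0 H
  atom 3: F (halogen, monovalent) → 0 H
  atom 4: F (halogen, monovalent) → 0 H
  atom 5: C, bond orders sum to 4 (valence 4) → 0 H
  atom 6: C, bond orders sum to 4 (valence 4) → 0 H
  atom 7: O, bond orders sum to 1 (valence 2) → 1 H
  atom 8: C, bond orders sum to 3 (valence 4) → 1 H
  atom 9: C, bond orders sum to 3 (valence 4) → 1 H
  atom 10: C, bond orders sum to 4 (valence 4) → 0 H
  atom 11: C, bond orders sum to 3 (valence 4) → 1 H
  atom 12: C, bond orders sum to 3 (valence 4) → 1 H
  atom 13: C, bond orders sum to 4 (valence 4) → 0 H
  atom 14: I (halogen, monovalent) → 0 H
  atom 15: C, bond orders sum to 3 (valence 4) → 1 H
  atom 16: C, bond orders sum to 4 (valence 4) → 0 H
Total hydrogens: 6.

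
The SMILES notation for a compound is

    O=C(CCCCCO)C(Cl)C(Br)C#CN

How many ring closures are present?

In SMILES, each pair of matching ring-closure digits denotes one ring-closing bond; the number of such bonds equals the number of independent rings.
Ring-closure bonds here: 0.

0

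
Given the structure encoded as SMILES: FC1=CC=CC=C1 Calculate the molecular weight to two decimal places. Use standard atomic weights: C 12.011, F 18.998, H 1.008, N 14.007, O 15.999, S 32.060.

96.10 g/mol

First, the molecular formula is C6H5F (counting implicit H from valence).
  C: 6 × 12.011 = 72.066
  F: 1 × 18.998 = 18.998
  H: 5 × 1.008 = 5.040
Sum: 6×12.011 + 1×18.998 + 5×1.008 = 96.104 → 96.10 g/mol.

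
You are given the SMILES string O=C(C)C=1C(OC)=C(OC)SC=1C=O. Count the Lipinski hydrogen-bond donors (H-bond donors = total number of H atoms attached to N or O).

Donors: find every N or O and count the H atoms it carries.
  atom 1 (O): bond orders sum to 2 → 0 H
  atom 6 (O): bond orders sum to 2 → 0 H
  atom 9 (O): bond orders sum to 2 → 0 H
  atom 14 (O): bond orders sum to 2 → 0 H
Lipinski HBD = 0.

0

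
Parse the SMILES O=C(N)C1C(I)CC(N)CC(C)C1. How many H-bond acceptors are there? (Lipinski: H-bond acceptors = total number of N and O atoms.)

N atoms: 2; O atoms: 1.
Lipinski HBA = 2 + 1 = 3.

3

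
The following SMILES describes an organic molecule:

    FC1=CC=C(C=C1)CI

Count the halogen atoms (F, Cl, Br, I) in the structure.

2

Halogen atoms appear at heavy-atom positions 1, 9 (1×F, 1×I).
Halogen count: 2.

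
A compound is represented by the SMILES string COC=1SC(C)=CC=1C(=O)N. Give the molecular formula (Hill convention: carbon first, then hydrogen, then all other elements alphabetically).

Walk through each heavy atom and fill implicit hydrogens from standard valence (C 4, N 3, O 2, S 2, halogen 1):
  atom 1: C, bond orders sum to 1 (valence 4) → 3 H
  atom 2: O, bond orders sum to 2 (valence 2) → 0 H
  atom 3: C, bond orders sum to 4 (valence 4) → 0 H
  atom 4: S, bond orders sum to 2 (valence 2) → 0 H
  atom 5: C, bond orders sum to 4 (valence 4) → 0 H
  atom 6: C, bond orders sum to 1 (valence 4) → 3 H
  atom 7: C, bond orders sum to 3 (valence 4) → 1 H
  atom 8: C, bond orders sum to 4 (valence 4) → 0 H
  atom 9: C, bond orders sum to 4 (valence 4) → 0 H
  atom 10: O, bond orders sum to 2 (valence 2) → 0 H
  atom 11: N, bond orders sum to 1 (valence 3) → 2 H
Totals → C:7, H:9, N:1, O:2, S:1.

C7H9NO2S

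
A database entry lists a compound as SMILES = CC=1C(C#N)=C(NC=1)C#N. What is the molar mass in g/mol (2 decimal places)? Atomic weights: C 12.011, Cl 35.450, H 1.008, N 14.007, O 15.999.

131.14 g/mol

First, the molecular formula is C7H5N3 (counting implicit H from valence).
  C: 7 × 12.011 = 84.077
  H: 5 × 1.008 = 5.040
  N: 3 × 14.007 = 42.021
Sum: 7×12.011 + 5×1.008 + 3×14.007 = 131.138 → 131.14 g/mol.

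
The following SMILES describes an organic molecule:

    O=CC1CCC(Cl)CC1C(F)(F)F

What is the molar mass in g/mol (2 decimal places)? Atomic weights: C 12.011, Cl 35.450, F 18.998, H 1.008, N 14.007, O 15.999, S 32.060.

First, the molecular formula is C8H10ClF3O (counting implicit H from valence).
  C: 8 × 12.011 = 96.088
  Cl: 1 × 35.450 = 35.450
  F: 3 × 18.998 = 56.994
  H: 10 × 1.008 = 10.080
  O: 1 × 15.999 = 15.999
Sum: 8×12.011 + 1×35.450 + 3×18.998 + 10×1.008 + 1×15.999 = 214.611 → 214.61 g/mol.

214.61 g/mol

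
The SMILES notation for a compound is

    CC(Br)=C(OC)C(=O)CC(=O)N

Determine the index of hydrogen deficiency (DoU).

3

Degree of unsaturation = (number of rings) + (number of π bonds).
Ring closures in the SMILES: 0.
π bonds: 3 double bonds (each 1 DoU) → 3 DoU from unsaturation.
Total DoU = 0 + 3 = 3.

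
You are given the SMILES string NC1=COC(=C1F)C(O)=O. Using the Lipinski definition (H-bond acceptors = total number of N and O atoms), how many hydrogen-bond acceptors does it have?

N atoms: 1; O atoms: 3.
Lipinski HBA = 1 + 3 = 4.

4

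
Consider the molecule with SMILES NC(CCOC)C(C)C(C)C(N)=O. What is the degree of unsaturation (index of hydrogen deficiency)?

Degree of unsaturation = (number of rings) + (number of π bonds).
Ring closures in the SMILES: 0.
π bonds: 1 double bond (each 1 DoU) → 1 DoU from unsaturation.
Total DoU = 0 + 1 = 1.

1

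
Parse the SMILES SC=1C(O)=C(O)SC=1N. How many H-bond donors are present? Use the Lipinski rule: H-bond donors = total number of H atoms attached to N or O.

4

Donors: find every N or O and count the H atoms it carries.
  atom 4 (O): bond orders sum to 1 → 1 H
  atom 6 (O): bond orders sum to 1 → 1 H
  atom 9 (N): bond orders sum to 1 → 2 H
Lipinski HBD = 4.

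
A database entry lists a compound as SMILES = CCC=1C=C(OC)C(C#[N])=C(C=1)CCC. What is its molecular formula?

Walk through each heavy atom and fill implicit hydrogens from standard valence (C 4, N 3, O 2, S 2, halogen 1):
  atom 1: C, bond orders sum to 1 (valence 4) → 3 H
  atom 2: C, bond orders sum to 2 (valence 4) → 2 H
  atom 3: C, bond orders sum to 4 (valence 4) → 0 H
  atom 4: C, bond orders sum to 3 (valence 4) → 1 H
  atom 5: C, bond orders sum to 4 (valence 4) → 0 H
  atom 6: O, bond orders sum to 2 (valence 2) → 0 H
  atom 7: C, bond orders sum to 1 (valence 4) → 3 H
  atom 8: C, bond orders sum to 4 (valence 4) → 0 H
  atom 9: C, bond orders sum to 4 (valence 4) → 0 H
  atom 10: N with explicit H count 0
  atom 11: C, bond orders sum to 4 (valence 4) → 0 H
  atom 12: C, bond orders sum to 3 (valence 4) → 1 H
  atom 13: C, bond orders sum to 2 (valence 4) → 2 H
  atom 14: C, bond orders sum to 2 (valence 4) → 2 H
  atom 15: C, bond orders sum to 1 (valence 4) → 3 H
Totals → C:13, H:17, N:1, O:1.

C13H17NO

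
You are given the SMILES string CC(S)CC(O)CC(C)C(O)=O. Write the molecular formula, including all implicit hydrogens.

Walk through each heavy atom and fill implicit hydrogens from standard valence (C 4, N 3, O 2, S 2, halogen 1):
  atom 1: C, bond orders sum to 1 (valence 4) → 3 H
  atom 2: C, bond orders sum to 3 (valence 4) → 1 H
  atom 3: S, bond orders sum to 1 (valence 2) → 1 H
  atom 4: C, bond orders sum to 2 (valence 4) → 2 H
  atom 5: C, bond orders sum to 3 (valence 4) → 1 H
  atom 6: O, bond orders sum to 1 (valence 2) → 1 H
  atom 7: C, bond orders sum to 2 (valence 4) → 2 H
  atom 8: C, bond orders sum to 3 (valence 4) → 1 H
  atom 9: C, bond orders sum to 1 (valence 4) → 3 H
  atom 10: C, bond orders sum to 4 (valence 4) → 0 H
  atom 11: O, bond orders sum to 1 (valence 2) → 1 H
  atom 12: O, bond orders sum to 2 (valence 2) → 0 H
Totals → C:8, H:16, O:3, S:1.
In Hill order: C8H16O3S.

C8H16O3S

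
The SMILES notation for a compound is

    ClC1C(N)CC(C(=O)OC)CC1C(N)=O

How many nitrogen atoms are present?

Scan the SMILES for N atoms (remember two-letter symbols like Cl and Br are single atoms).
Nitrogen count: 2.

2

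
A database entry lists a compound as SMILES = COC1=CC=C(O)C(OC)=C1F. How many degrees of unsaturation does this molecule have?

4

Molecular formula: C8H9FO3.
DoU = (2C + 2 + N − H − X) / 2, where X is the halogen count and O/S are ignored.
    = (2·8 + 2 + 0 − 9 − 1) / 2 = 8 / 2 = 4.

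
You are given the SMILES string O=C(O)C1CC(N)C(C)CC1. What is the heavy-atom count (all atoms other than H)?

11

Every atom symbol written in the SMILES (organic subset) is one heavy atom; implicit H are not written.
Heavy atoms by element → C:8, N:1, O:2.
Total: 11.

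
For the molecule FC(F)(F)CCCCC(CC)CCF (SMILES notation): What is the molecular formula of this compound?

C10H18F4

Walk through each heavy atom and fill implicit hydrogens from standard valence (C 4, N 3, O 2, S 2, halogen 1):
  atom 1: F (halogen, monovalent) → 0 H
  atom 2: C, bond orders sum to 4 (valence 4) → 0 H
  atom 3: F (halogen, monovalent) → 0 H
  atom 4: F (halogen, monovalent) → 0 H
  atom 5: C, bond orders sum to 2 (valence 4) → 2 H
  atom 6: C, bond orders sum to 2 (valence 4) → 2 H
  atom 7: C, bond orders sum to 2 (valence 4) → 2 H
  atom 8: C, bond orders sum to 2 (valence 4) → 2 H
  atom 9: C, bond orders sum to 3 (valence 4) → 1 H
  atom 10: C, bond orders sum to 2 (valence 4) → 2 H
  atom 11: C, bond orders sum to 1 (valence 4) → 3 H
  atom 12: C, bond orders sum to 2 (valence 4) → 2 H
  atom 13: C, bond orders sum to 2 (valence 4) → 2 H
  atom 14: F (halogen, monovalent) → 0 H
Totals → C:10, H:18, F:4.
In Hill order: C10H18F4.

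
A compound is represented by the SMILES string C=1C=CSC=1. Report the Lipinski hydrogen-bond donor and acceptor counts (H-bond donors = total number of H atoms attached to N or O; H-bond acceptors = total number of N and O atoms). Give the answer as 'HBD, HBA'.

Donors: find every N or O and count the H atoms it carries.
  (no N or O atoms present)
Lipinski HBD = 0.
Acceptors: N atoms = 0, O atoms = 0 → HBA = 0.

0, 0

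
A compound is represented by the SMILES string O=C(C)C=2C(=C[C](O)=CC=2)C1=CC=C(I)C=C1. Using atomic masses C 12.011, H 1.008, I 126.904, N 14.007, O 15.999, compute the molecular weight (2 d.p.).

338.14 g/mol

First, the molecular formula is C14H11IO2 (counting implicit H from valence).
  C: 14 × 12.011 = 168.154
  H: 11 × 1.008 = 11.088
  I: 1 × 126.904 = 126.904
  O: 2 × 15.999 = 31.998
Sum: 14×12.011 + 11×1.008 + 1×126.904 + 2×15.999 = 338.144 → 338.14 g/mol.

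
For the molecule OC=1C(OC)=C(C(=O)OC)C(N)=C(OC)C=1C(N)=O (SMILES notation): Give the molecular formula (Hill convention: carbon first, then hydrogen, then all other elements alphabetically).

Walk through each heavy atom and fill implicit hydrogens from standard valence (C 4, N 3, O 2, S 2, halogen 1):
  atom 1: O, bond orders sum to 1 (valence 2) → 1 H
  atom 2: C, bond orders sum to 4 (valence 4) → 0 H
  atom 3: C, bond orders sum to 4 (valence 4) → 0 H
  atom 4: O, bond orders sum to 2 (valence 2) → 0 H
  atom 5: C, bond orders sum to 1 (valence 4) → 3 H
  atom 6: C, bond orders sum to 4 (valence 4) → 0 H
  atom 7: C, bond orders sum to 4 (valence 4) → 0 H
  atom 8: O, bond orders sum to 2 (valence 2) → 0 H
  atom 9: O, bond orders sum to 2 (valence 2) → 0 H
  atom 10: C, bond orders sum to 1 (valence 4) → 3 H
  atom 11: C, bond orders sum to 4 (valence 4) → 0 H
  atom 12: N, bond orders sum to 1 (valence 3) → 2 H
  atom 13: C, bond orders sum to 4 (valence 4) → 0 H
  atom 14: O, bond orders sum to 2 (valence 2) → 0 H
  atom 15: C, bond orders sum to 1 (valence 4) → 3 H
  atom 16: C, bond orders sum to 4 (valence 4) → 0 H
  atom 17: C, bond orders sum to 4 (valence 4) → 0 H
  atom 18: N, bond orders sum to 1 (valence 3) → 2 H
  atom 19: O, bond orders sum to 2 (valence 2) → 0 H
Totals → C:11, H:14, N:2, O:6.

C11H14N2O6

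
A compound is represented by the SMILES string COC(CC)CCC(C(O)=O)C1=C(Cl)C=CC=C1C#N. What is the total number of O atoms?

3

Scan the SMILES for O atoms (remember two-letter symbols like Cl and Br are single atoms).
Oxygen count: 3.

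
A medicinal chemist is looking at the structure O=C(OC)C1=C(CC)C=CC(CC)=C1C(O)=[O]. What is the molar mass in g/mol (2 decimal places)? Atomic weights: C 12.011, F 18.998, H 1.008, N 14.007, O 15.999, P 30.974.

236.27 g/mol

First, the molecular formula is C13H16O4 (counting implicit H from valence).
  C: 13 × 12.011 = 156.143
  H: 16 × 1.008 = 16.128
  O: 4 × 15.999 = 63.996
Sum: 13×12.011 + 16×1.008 + 4×15.999 = 236.267 → 236.27 g/mol.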